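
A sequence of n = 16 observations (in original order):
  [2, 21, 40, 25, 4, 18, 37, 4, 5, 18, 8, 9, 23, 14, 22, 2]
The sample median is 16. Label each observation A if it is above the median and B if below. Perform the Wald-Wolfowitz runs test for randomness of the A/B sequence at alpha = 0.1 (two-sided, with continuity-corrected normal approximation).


Step 1: Compute median = 16; label A = above, B = below.
Labels in order: BAAABAABBABBABAB  (n_A = 8, n_B = 8)
Step 2: Count runs R = 11.
Step 3: Under H0 (random ordering), E[R] = 2*n_A*n_B/(n_A+n_B) + 1 = 2*8*8/16 + 1 = 9.0000.
        Var[R] = 2*n_A*n_B*(2*n_A*n_B - n_A - n_B) / ((n_A+n_B)^2 * (n_A+n_B-1)) = 14336/3840 = 3.7333.
        SD[R] = 1.9322.
Step 4: Continuity-corrected z = (R - 0.5 - E[R]) / SD[R] = (11 - 0.5 - 9.0000) / 1.9322 = 0.7763.
Step 5: Two-sided p-value via normal approximation = 2*(1 - Phi(|z|)) = 0.437558.
Step 6: alpha = 0.1. fail to reject H0.

R = 11, z = 0.7763, p = 0.437558, fail to reject H0.


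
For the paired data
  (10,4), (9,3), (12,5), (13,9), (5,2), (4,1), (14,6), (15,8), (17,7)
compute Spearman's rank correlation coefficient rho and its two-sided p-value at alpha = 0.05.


Step 1: Rank x and y separately (midranks; no ties here).
rank(x): 10->4, 9->3, 12->5, 13->6, 5->2, 4->1, 14->7, 15->8, 17->9
rank(y): 4->4, 3->3, 5->5, 9->9, 2->2, 1->1, 6->6, 8->8, 7->7
Step 2: d_i = R_x(i) - R_y(i); compute d_i^2.
  (4-4)^2=0, (3-3)^2=0, (5-5)^2=0, (6-9)^2=9, (2-2)^2=0, (1-1)^2=0, (7-6)^2=1, (8-8)^2=0, (9-7)^2=4
sum(d^2) = 14.
Step 3: rho = 1 - 6*14 / (9*(9^2 - 1)) = 1 - 84/720 = 0.883333.
Step 4: Under H0, t = rho * sqrt((n-2)/(1-rho^2)) = 4.9858 ~ t(7).
Step 5: Two-sided p-value from the t-distribution with 7 df = 0.001591.
Step 6: alpha = 0.05. reject H0.

rho = 0.8833, p = 0.001591, reject H0 at alpha = 0.05.


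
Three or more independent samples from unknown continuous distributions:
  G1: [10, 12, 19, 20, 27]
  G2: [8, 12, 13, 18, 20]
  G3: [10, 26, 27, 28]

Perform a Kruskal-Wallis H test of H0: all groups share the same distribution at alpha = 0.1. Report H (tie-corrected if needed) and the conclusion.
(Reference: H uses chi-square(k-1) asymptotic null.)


Step 1: Combine all N = 14 observations and assign midranks.
sorted (value, group, rank): (8,G2,1), (10,G1,2.5), (10,G3,2.5), (12,G1,4.5), (12,G2,4.5), (13,G2,6), (18,G2,7), (19,G1,8), (20,G1,9.5), (20,G2,9.5), (26,G3,11), (27,G1,12.5), (27,G3,12.5), (28,G3,14)
Step 2: Sum ranks within each group.
R_1 = 37 (n_1 = 5)
R_2 = 28 (n_2 = 5)
R_3 = 40 (n_3 = 4)
Step 3: H = 12/(N(N+1)) * sum(R_i^2/n_i) - 3(N+1)
     = 12/(14*15) * (37^2/5 + 28^2/5 + 40^2/4) - 3*15
     = 0.057143 * 830.6 - 45
     = 2.462857.
Step 4: Ties present; correction factor C = 1 - 24/(14^3 - 14) = 0.991209. Corrected H = 2.462857 / 0.991209 = 2.484701.
Step 5: Under H0, H ~ chi^2(2); p-value = 0.288705.
Step 6: alpha = 0.1. fail to reject H0.

H = 2.4847, df = 2, p = 0.288705, fail to reject H0.


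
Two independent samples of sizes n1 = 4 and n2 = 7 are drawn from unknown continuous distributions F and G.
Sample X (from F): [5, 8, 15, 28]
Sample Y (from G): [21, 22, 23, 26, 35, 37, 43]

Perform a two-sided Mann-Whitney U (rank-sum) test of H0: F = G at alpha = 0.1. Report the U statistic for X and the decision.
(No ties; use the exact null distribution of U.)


Step 1: Combine and sort all 11 observations; assign midranks.
sorted (value, group): (5,X), (8,X), (15,X), (21,Y), (22,Y), (23,Y), (26,Y), (28,X), (35,Y), (37,Y), (43,Y)
ranks: 5->1, 8->2, 15->3, 21->4, 22->5, 23->6, 26->7, 28->8, 35->9, 37->10, 43->11
Step 2: Rank sum for X: R1 = 1 + 2 + 3 + 8 = 14.
Step 3: U_X = R1 - n1(n1+1)/2 = 14 - 4*5/2 = 14 - 10 = 4.
       U_Y = n1*n2 - U_X = 28 - 4 = 24.
Step 4: No ties, so the exact null distribution of U (based on enumerating the C(11,4) = 330 equally likely rank assignments) gives the two-sided p-value.
Step 5: p-value = 0.072727; compare to alpha = 0.1. reject H0.

U_X = 4, p = 0.072727, reject H0 at alpha = 0.1.


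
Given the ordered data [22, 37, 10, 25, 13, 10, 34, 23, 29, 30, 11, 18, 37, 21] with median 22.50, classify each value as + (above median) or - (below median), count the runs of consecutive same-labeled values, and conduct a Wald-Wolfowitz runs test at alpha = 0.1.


Step 1: Compute median = 22.50; label A = above, B = below.
Labels in order: BABABBAAAABBAB  (n_A = 7, n_B = 7)
Step 2: Count runs R = 9.
Step 3: Under H0 (random ordering), E[R] = 2*n_A*n_B/(n_A+n_B) + 1 = 2*7*7/14 + 1 = 8.0000.
        Var[R] = 2*n_A*n_B*(2*n_A*n_B - n_A - n_B) / ((n_A+n_B)^2 * (n_A+n_B-1)) = 8232/2548 = 3.2308.
        SD[R] = 1.7974.
Step 4: Continuity-corrected z = (R - 0.5 - E[R]) / SD[R] = (9 - 0.5 - 8.0000) / 1.7974 = 0.2782.
Step 5: Two-sided p-value via normal approximation = 2*(1 - Phi(|z|)) = 0.780879.
Step 6: alpha = 0.1. fail to reject H0.

R = 9, z = 0.2782, p = 0.780879, fail to reject H0.


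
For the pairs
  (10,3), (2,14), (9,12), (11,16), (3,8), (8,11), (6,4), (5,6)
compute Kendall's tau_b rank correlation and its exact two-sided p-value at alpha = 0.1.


Step 1: Enumerate the 28 unordered pairs (i,j) with i<j and classify each by sign(x_j-x_i) * sign(y_j-y_i).
  (1,2):dx=-8,dy=+11->D; (1,3):dx=-1,dy=+9->D; (1,4):dx=+1,dy=+13->C; (1,5):dx=-7,dy=+5->D
  (1,6):dx=-2,dy=+8->D; (1,7):dx=-4,dy=+1->D; (1,8):dx=-5,dy=+3->D; (2,3):dx=+7,dy=-2->D
  (2,4):dx=+9,dy=+2->C; (2,5):dx=+1,dy=-6->D; (2,6):dx=+6,dy=-3->D; (2,7):dx=+4,dy=-10->D
  (2,8):dx=+3,dy=-8->D; (3,4):dx=+2,dy=+4->C; (3,5):dx=-6,dy=-4->C; (3,6):dx=-1,dy=-1->C
  (3,7):dx=-3,dy=-8->C; (3,8):dx=-4,dy=-6->C; (4,5):dx=-8,dy=-8->C; (4,6):dx=-3,dy=-5->C
  (4,7):dx=-5,dy=-12->C; (4,8):dx=-6,dy=-10->C; (5,6):dx=+5,dy=+3->C; (5,7):dx=+3,dy=-4->D
  (5,8):dx=+2,dy=-2->D; (6,7):dx=-2,dy=-7->C; (6,8):dx=-3,dy=-5->C; (7,8):dx=-1,dy=+2->D
Step 2: C = 14, D = 14, total pairs = 28.
Step 3: tau = (C - D)/(n(n-1)/2) = (14 - 14)/28 = 0.000000.
Step 4: Exact two-sided p-value (enumerate n! = 40320 permutations of y under H0): p = 1.000000.
Step 5: alpha = 0.1. fail to reject H0.

tau_b = 0.0000 (C=14, D=14), p = 1.000000, fail to reject H0.


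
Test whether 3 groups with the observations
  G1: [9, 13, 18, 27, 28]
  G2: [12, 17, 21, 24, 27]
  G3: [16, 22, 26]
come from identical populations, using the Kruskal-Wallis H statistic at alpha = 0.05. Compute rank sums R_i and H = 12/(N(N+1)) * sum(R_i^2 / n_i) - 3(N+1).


Step 1: Combine all N = 13 observations and assign midranks.
sorted (value, group, rank): (9,G1,1), (12,G2,2), (13,G1,3), (16,G3,4), (17,G2,5), (18,G1,6), (21,G2,7), (22,G3,8), (24,G2,9), (26,G3,10), (27,G1,11.5), (27,G2,11.5), (28,G1,13)
Step 2: Sum ranks within each group.
R_1 = 34.5 (n_1 = 5)
R_2 = 34.5 (n_2 = 5)
R_3 = 22 (n_3 = 3)
Step 3: H = 12/(N(N+1)) * sum(R_i^2/n_i) - 3(N+1)
     = 12/(13*14) * (34.5^2/5 + 34.5^2/5 + 22^2/3) - 3*14
     = 0.065934 * 637.433 - 42
     = 0.028571.
Step 4: Ties present; correction factor C = 1 - 6/(13^3 - 13) = 0.997253. Corrected H = 0.028571 / 0.997253 = 0.028650.
Step 5: Under H0, H ~ chi^2(2); p-value = 0.985777.
Step 6: alpha = 0.05. fail to reject H0.

H = 0.0287, df = 2, p = 0.985777, fail to reject H0.


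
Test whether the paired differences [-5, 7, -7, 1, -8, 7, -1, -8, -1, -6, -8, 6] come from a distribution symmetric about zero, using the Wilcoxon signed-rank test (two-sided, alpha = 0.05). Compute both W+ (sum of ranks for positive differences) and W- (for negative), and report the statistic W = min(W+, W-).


Step 1: Drop any zero differences (none here) and take |d_i|.
|d| = [5, 7, 7, 1, 8, 7, 1, 8, 1, 6, 8, 6]
Step 2: Midrank |d_i| (ties get averaged ranks).
ranks: |5|->4, |7|->8, |7|->8, |1|->2, |8|->11, |7|->8, |1|->2, |8|->11, |1|->2, |6|->5.5, |8|->11, |6|->5.5
Step 3: Attach original signs; sum ranks with positive sign and with negative sign.
W+ = 8 + 2 + 8 + 5.5 = 23.5
W- = 4 + 8 + 11 + 2 + 11 + 2 + 5.5 + 11 = 54.5
(Check: W+ + W- = 78 should equal n(n+1)/2 = 78.)
Step 4: Test statistic W = min(W+, W-) = 23.5.
Step 5: Ties in |d|, so use the tie-corrected normal approximation.
        E[W] = n(n+1)/4 = 12*13/4 = 39.
        Tie groups: |d|=1 (t=3), |d|=6 (t=2), |d|=7 (t=3), |d|=8 (t=3); sum(t^3 - t) = 78.
        Var[W] = n(n+1)(2n+1)/24 - sum(t^3-t)/48 = 3900/24 - 78/48 = 160.875.
        z = (W - E[W]) / sqrt(Var[W]) = (23.5 - 39) / 12.6837 = -1.2220.
        Two-sided p = 2*Phi(z) = 0.221690.
Step 6: alpha = 0.05. fail to reject H0.

W+ = 23.5, W- = 54.5, W = min = 23.5, p = 0.221690, fail to reject H0.


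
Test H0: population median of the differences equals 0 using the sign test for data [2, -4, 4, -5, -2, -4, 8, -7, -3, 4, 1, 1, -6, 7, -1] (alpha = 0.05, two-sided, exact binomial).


Step 1: Discard zero differences. Original n = 15; n_eff = number of nonzero differences = 15.
Nonzero differences (with sign): +2, -4, +4, -5, -2, -4, +8, -7, -3, +4, +1, +1, -6, +7, -1
Step 2: Count signs: positive = 7, negative = 8.
Step 3: Under H0: P(positive) = 0.5, so the number of positives S ~ Bin(15, 0.5).
Step 4: Two-sided exact p-value = sum of Bin(15,0.5) probabilities at or below the observed probability = 1.000000.
Step 5: alpha = 0.05. fail to reject H0.

n_eff = 15, pos = 7, neg = 8, p = 1.000000, fail to reject H0.


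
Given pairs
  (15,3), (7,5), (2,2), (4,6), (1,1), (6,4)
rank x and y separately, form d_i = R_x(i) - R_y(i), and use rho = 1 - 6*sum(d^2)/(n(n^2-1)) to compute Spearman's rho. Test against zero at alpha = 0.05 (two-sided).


Step 1: Rank x and y separately (midranks; no ties here).
rank(x): 15->6, 7->5, 2->2, 4->3, 1->1, 6->4
rank(y): 3->3, 5->5, 2->2, 6->6, 1->1, 4->4
Step 2: d_i = R_x(i) - R_y(i); compute d_i^2.
  (6-3)^2=9, (5-5)^2=0, (2-2)^2=0, (3-6)^2=9, (1-1)^2=0, (4-4)^2=0
sum(d^2) = 18.
Step 3: rho = 1 - 6*18 / (6*(6^2 - 1)) = 1 - 108/210 = 0.485714.
Step 4: Under H0, t = rho * sqrt((n-2)/(1-rho^2)) = 1.1113 ~ t(4).
Step 5: Two-sided p-value from the t-distribution with 4 df = 0.328723.
Step 6: alpha = 0.05. fail to reject H0.

rho = 0.4857, p = 0.328723, fail to reject H0 at alpha = 0.05.


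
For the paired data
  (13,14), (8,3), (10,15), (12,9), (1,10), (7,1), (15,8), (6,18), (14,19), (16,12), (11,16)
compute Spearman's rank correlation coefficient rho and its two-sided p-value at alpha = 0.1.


Step 1: Rank x and y separately (midranks; no ties here).
rank(x): 13->8, 8->4, 10->5, 12->7, 1->1, 7->3, 15->10, 6->2, 14->9, 16->11, 11->6
rank(y): 14->7, 3->2, 15->8, 9->4, 10->5, 1->1, 8->3, 18->10, 19->11, 12->6, 16->9
Step 2: d_i = R_x(i) - R_y(i); compute d_i^2.
  (8-7)^2=1, (4-2)^2=4, (5-8)^2=9, (7-4)^2=9, (1-5)^2=16, (3-1)^2=4, (10-3)^2=49, (2-10)^2=64, (9-11)^2=4, (11-6)^2=25, (6-9)^2=9
sum(d^2) = 194.
Step 3: rho = 1 - 6*194 / (11*(11^2 - 1)) = 1 - 1164/1320 = 0.118182.
Step 4: Under H0, t = rho * sqrt((n-2)/(1-rho^2)) = 0.3570 ~ t(9).
Step 5: Two-sided p-value from the t-distribution with 9 df = 0.729285.
Step 6: alpha = 0.1. fail to reject H0.

rho = 0.1182, p = 0.729285, fail to reject H0 at alpha = 0.1.


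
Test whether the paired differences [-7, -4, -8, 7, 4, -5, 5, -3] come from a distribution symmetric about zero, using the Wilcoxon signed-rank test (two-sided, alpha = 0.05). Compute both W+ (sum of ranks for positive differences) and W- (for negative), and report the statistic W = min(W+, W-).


Step 1: Drop any zero differences (none here) and take |d_i|.
|d| = [7, 4, 8, 7, 4, 5, 5, 3]
Step 2: Midrank |d_i| (ties get averaged ranks).
ranks: |7|->6.5, |4|->2.5, |8|->8, |7|->6.5, |4|->2.5, |5|->4.5, |5|->4.5, |3|->1
Step 3: Attach original signs; sum ranks with positive sign and with negative sign.
W+ = 6.5 + 2.5 + 4.5 = 13.5
W- = 6.5 + 2.5 + 8 + 4.5 + 1 = 22.5
(Check: W+ + W- = 36 should equal n(n+1)/2 = 36.)
Step 4: Test statistic W = min(W+, W-) = 13.5.
Step 5: Ties in |d|, so use the tie-corrected normal approximation.
        E[W] = n(n+1)/4 = 8*9/4 = 18.
        Tie groups: |d|=4 (t=2), |d|=5 (t=2), |d|=7 (t=2); sum(t^3 - t) = 18.
        Var[W] = n(n+1)(2n+1)/24 - sum(t^3-t)/48 = 1224/24 - 18/48 = 50.625.
        z = (W - E[W]) / sqrt(Var[W]) = (13.5 - 18) / 7.1151 = -0.6325.
        Two-sided p = 2*Phi(z) = 0.527089.
Step 6: alpha = 0.05. fail to reject H0.

W+ = 13.5, W- = 22.5, W = min = 13.5, p = 0.527089, fail to reject H0.


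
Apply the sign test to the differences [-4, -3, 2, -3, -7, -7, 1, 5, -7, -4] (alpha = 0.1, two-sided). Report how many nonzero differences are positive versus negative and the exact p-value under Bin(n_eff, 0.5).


Step 1: Discard zero differences. Original n = 10; n_eff = number of nonzero differences = 10.
Nonzero differences (with sign): -4, -3, +2, -3, -7, -7, +1, +5, -7, -4
Step 2: Count signs: positive = 3, negative = 7.
Step 3: Under H0: P(positive) = 0.5, so the number of positives S ~ Bin(10, 0.5).
Step 4: Two-sided exact p-value = sum of Bin(10,0.5) probabilities at or below the observed probability = 0.343750.
Step 5: alpha = 0.1. fail to reject H0.

n_eff = 10, pos = 3, neg = 7, p = 0.343750, fail to reject H0.


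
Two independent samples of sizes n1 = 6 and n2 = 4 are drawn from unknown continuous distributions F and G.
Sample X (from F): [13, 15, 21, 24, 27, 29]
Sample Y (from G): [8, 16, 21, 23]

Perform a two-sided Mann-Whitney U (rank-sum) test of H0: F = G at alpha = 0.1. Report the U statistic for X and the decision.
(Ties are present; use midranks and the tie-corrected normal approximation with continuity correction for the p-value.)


Step 1: Combine and sort all 10 observations; assign midranks.
sorted (value, group): (8,Y), (13,X), (15,X), (16,Y), (21,X), (21,Y), (23,Y), (24,X), (27,X), (29,X)
ranks: 8->1, 13->2, 15->3, 16->4, 21->5.5, 21->5.5, 23->7, 24->8, 27->9, 29->10
Step 2: Rank sum for X: R1 = 2 + 3 + 5.5 + 8 + 9 + 10 = 37.5.
Step 3: U_X = R1 - n1(n1+1)/2 = 37.5 - 6*7/2 = 37.5 - 21 = 16.5.
       U_Y = n1*n2 - U_X = 24 - 16.5 = 7.5.
Step 4: Ties are present, so use the tie-corrected normal approximation (with continuity correction) for the p-value.
Step 5: p-value = 0.392330; compare to alpha = 0.1. fail to reject H0.

U_X = 16.5, p = 0.392330, fail to reject H0 at alpha = 0.1.


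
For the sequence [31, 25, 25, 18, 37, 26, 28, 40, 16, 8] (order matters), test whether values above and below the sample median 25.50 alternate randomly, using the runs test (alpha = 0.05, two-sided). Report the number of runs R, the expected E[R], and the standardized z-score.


Step 1: Compute median = 25.50; label A = above, B = below.
Labels in order: ABBBAAAABB  (n_A = 5, n_B = 5)
Step 2: Count runs R = 4.
Step 3: Under H0 (random ordering), E[R] = 2*n_A*n_B/(n_A+n_B) + 1 = 2*5*5/10 + 1 = 6.0000.
        Var[R] = 2*n_A*n_B*(2*n_A*n_B - n_A - n_B) / ((n_A+n_B)^2 * (n_A+n_B-1)) = 2000/900 = 2.2222.
        SD[R] = 1.4907.
Step 4: Continuity-corrected z = (R + 0.5 - E[R]) / SD[R] = (4 + 0.5 - 6.0000) / 1.4907 = -1.0062.
Step 5: Two-sided p-value via normal approximation = 2*(1 - Phi(|z|)) = 0.314305.
Step 6: alpha = 0.05. fail to reject H0.

R = 4, z = -1.0062, p = 0.314305, fail to reject H0.


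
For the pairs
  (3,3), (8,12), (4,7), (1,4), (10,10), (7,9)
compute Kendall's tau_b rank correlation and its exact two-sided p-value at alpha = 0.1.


Step 1: Enumerate the 15 unordered pairs (i,j) with i<j and classify each by sign(x_j-x_i) * sign(y_j-y_i).
  (1,2):dx=+5,dy=+9->C; (1,3):dx=+1,dy=+4->C; (1,4):dx=-2,dy=+1->D; (1,5):dx=+7,dy=+7->C
  (1,6):dx=+4,dy=+6->C; (2,3):dx=-4,dy=-5->C; (2,4):dx=-7,dy=-8->C; (2,5):dx=+2,dy=-2->D
  (2,6):dx=-1,dy=-3->C; (3,4):dx=-3,dy=-3->C; (3,5):dx=+6,dy=+3->C; (3,6):dx=+3,dy=+2->C
  (4,5):dx=+9,dy=+6->C; (4,6):dx=+6,dy=+5->C; (5,6):dx=-3,dy=-1->C
Step 2: C = 13, D = 2, total pairs = 15.
Step 3: tau = (C - D)/(n(n-1)/2) = (13 - 2)/15 = 0.733333.
Step 4: Exact two-sided p-value (enumerate n! = 720 permutations of y under H0): p = 0.055556.
Step 5: alpha = 0.1. reject H0.

tau_b = 0.7333 (C=13, D=2), p = 0.055556, reject H0.


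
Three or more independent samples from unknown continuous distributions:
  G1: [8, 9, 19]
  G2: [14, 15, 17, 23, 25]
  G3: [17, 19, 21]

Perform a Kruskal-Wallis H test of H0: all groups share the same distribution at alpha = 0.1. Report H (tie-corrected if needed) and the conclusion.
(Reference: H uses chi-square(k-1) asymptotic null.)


Step 1: Combine all N = 11 observations and assign midranks.
sorted (value, group, rank): (8,G1,1), (9,G1,2), (14,G2,3), (15,G2,4), (17,G2,5.5), (17,G3,5.5), (19,G1,7.5), (19,G3,7.5), (21,G3,9), (23,G2,10), (25,G2,11)
Step 2: Sum ranks within each group.
R_1 = 10.5 (n_1 = 3)
R_2 = 33.5 (n_2 = 5)
R_3 = 22 (n_3 = 3)
Step 3: H = 12/(N(N+1)) * sum(R_i^2/n_i) - 3(N+1)
     = 12/(11*12) * (10.5^2/3 + 33.5^2/5 + 22^2/3) - 3*12
     = 0.090909 * 422.533 - 36
     = 2.412121.
Step 4: Ties present; correction factor C = 1 - 12/(11^3 - 11) = 0.990909. Corrected H = 2.412121 / 0.990909 = 2.434251.
Step 5: Under H0, H ~ chi^2(2); p-value = 0.296080.
Step 6: alpha = 0.1. fail to reject H0.

H = 2.4343, df = 2, p = 0.296080, fail to reject H0.


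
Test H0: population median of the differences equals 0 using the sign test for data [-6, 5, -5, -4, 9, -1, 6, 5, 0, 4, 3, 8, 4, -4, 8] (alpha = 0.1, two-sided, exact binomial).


Step 1: Discard zero differences. Original n = 15; n_eff = number of nonzero differences = 14.
Nonzero differences (with sign): -6, +5, -5, -4, +9, -1, +6, +5, +4, +3, +8, +4, -4, +8
Step 2: Count signs: positive = 9, negative = 5.
Step 3: Under H0: P(positive) = 0.5, so the number of positives S ~ Bin(14, 0.5).
Step 4: Two-sided exact p-value = sum of Bin(14,0.5) probabilities at or below the observed probability = 0.423950.
Step 5: alpha = 0.1. fail to reject H0.

n_eff = 14, pos = 9, neg = 5, p = 0.423950, fail to reject H0.


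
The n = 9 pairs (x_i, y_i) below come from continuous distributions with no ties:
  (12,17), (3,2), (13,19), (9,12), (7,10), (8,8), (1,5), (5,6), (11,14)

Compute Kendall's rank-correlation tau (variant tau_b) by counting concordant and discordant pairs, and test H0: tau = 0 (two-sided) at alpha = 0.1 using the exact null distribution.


Step 1: Enumerate the 36 unordered pairs (i,j) with i<j and classify each by sign(x_j-x_i) * sign(y_j-y_i).
  (1,2):dx=-9,dy=-15->C; (1,3):dx=+1,dy=+2->C; (1,4):dx=-3,dy=-5->C; (1,5):dx=-5,dy=-7->C
  (1,6):dx=-4,dy=-9->C; (1,7):dx=-11,dy=-12->C; (1,8):dx=-7,dy=-11->C; (1,9):dx=-1,dy=-3->C
  (2,3):dx=+10,dy=+17->C; (2,4):dx=+6,dy=+10->C; (2,5):dx=+4,dy=+8->C; (2,6):dx=+5,dy=+6->C
  (2,7):dx=-2,dy=+3->D; (2,8):dx=+2,dy=+4->C; (2,9):dx=+8,dy=+12->C; (3,4):dx=-4,dy=-7->C
  (3,5):dx=-6,dy=-9->C; (3,6):dx=-5,dy=-11->C; (3,7):dx=-12,dy=-14->C; (3,8):dx=-8,dy=-13->C
  (3,9):dx=-2,dy=-5->C; (4,5):dx=-2,dy=-2->C; (4,6):dx=-1,dy=-4->C; (4,7):dx=-8,dy=-7->C
  (4,8):dx=-4,dy=-6->C; (4,9):dx=+2,dy=+2->C; (5,6):dx=+1,dy=-2->D; (5,7):dx=-6,dy=-5->C
  (5,8):dx=-2,dy=-4->C; (5,9):dx=+4,dy=+4->C; (6,7):dx=-7,dy=-3->C; (6,8):dx=-3,dy=-2->C
  (6,9):dx=+3,dy=+6->C; (7,8):dx=+4,dy=+1->C; (7,9):dx=+10,dy=+9->C; (8,9):dx=+6,dy=+8->C
Step 2: C = 34, D = 2, total pairs = 36.
Step 3: tau = (C - D)/(n(n-1)/2) = (34 - 2)/36 = 0.888889.
Step 4: Exact two-sided p-value (enumerate n! = 362880 permutations of y under H0): p = 0.000243.
Step 5: alpha = 0.1. reject H0.

tau_b = 0.8889 (C=34, D=2), p = 0.000243, reject H0.


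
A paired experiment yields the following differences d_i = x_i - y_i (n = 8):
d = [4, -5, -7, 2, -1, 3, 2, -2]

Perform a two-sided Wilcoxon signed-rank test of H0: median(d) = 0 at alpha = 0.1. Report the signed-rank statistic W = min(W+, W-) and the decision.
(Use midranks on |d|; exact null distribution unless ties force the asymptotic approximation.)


Step 1: Drop any zero differences (none here) and take |d_i|.
|d| = [4, 5, 7, 2, 1, 3, 2, 2]
Step 2: Midrank |d_i| (ties get averaged ranks).
ranks: |4|->6, |5|->7, |7|->8, |2|->3, |1|->1, |3|->5, |2|->3, |2|->3
Step 3: Attach original signs; sum ranks with positive sign and with negative sign.
W+ = 6 + 3 + 5 + 3 = 17
W- = 7 + 8 + 1 + 3 = 19
(Check: W+ + W- = 36 should equal n(n+1)/2 = 36.)
Step 4: Test statistic W = min(W+, W-) = 17.
Step 5: Ties in |d|, so use the tie-corrected normal approximation.
        E[W] = n(n+1)/4 = 8*9/4 = 18.
        Tie groups: |d|=2 (t=3); sum(t^3 - t) = 24.
        Var[W] = n(n+1)(2n+1)/24 - sum(t^3-t)/48 = 1224/24 - 24/48 = 50.5.
        z = (W - E[W]) / sqrt(Var[W]) = (17 - 18) / 7.1063 = -0.1407.
        Two-sided p = 2*Phi(z) = 0.888092.
Step 6: alpha = 0.1. fail to reject H0.

W+ = 17, W- = 19, W = min = 17, p = 0.888092, fail to reject H0.


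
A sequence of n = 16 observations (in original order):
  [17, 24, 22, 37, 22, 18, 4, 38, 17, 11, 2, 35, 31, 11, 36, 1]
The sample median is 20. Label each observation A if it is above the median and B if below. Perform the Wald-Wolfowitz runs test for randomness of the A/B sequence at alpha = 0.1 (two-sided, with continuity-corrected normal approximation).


Step 1: Compute median = 20; label A = above, B = below.
Labels in order: BAAAABBABBBAABAB  (n_A = 8, n_B = 8)
Step 2: Count runs R = 9.
Step 3: Under H0 (random ordering), E[R] = 2*n_A*n_B/(n_A+n_B) + 1 = 2*8*8/16 + 1 = 9.0000.
        Var[R] = 2*n_A*n_B*(2*n_A*n_B - n_A - n_B) / ((n_A+n_B)^2 * (n_A+n_B-1)) = 14336/3840 = 3.7333.
        SD[R] = 1.9322.
Step 4: R = E[R], so z = 0 with no continuity correction.
Step 5: Two-sided p-value via normal approximation = 2*(1 - Phi(|z|)) = 1.000000.
Step 6: alpha = 0.1. fail to reject H0.

R = 9, z = 0.0000, p = 1.000000, fail to reject H0.


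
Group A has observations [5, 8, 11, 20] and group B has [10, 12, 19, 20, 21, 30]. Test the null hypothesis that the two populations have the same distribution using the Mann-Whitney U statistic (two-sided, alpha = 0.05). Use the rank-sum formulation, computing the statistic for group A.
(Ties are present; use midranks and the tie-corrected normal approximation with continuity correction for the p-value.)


Step 1: Combine and sort all 10 observations; assign midranks.
sorted (value, group): (5,X), (8,X), (10,Y), (11,X), (12,Y), (19,Y), (20,X), (20,Y), (21,Y), (30,Y)
ranks: 5->1, 8->2, 10->3, 11->4, 12->5, 19->6, 20->7.5, 20->7.5, 21->9, 30->10
Step 2: Rank sum for X: R1 = 1 + 2 + 4 + 7.5 = 14.5.
Step 3: U_X = R1 - n1(n1+1)/2 = 14.5 - 4*5/2 = 14.5 - 10 = 4.5.
       U_Y = n1*n2 - U_X = 24 - 4.5 = 19.5.
Step 4: Ties are present, so use the tie-corrected normal approximation (with continuity correction) for the p-value.
Step 5: p-value = 0.134407; compare to alpha = 0.05. fail to reject H0.

U_X = 4.5, p = 0.134407, fail to reject H0 at alpha = 0.05.


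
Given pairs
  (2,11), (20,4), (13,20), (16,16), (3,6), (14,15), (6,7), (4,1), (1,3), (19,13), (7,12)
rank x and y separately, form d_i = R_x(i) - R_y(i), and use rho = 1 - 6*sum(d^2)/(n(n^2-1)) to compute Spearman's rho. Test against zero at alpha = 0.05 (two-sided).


Step 1: Rank x and y separately (midranks; no ties here).
rank(x): 2->2, 20->11, 13->7, 16->9, 3->3, 14->8, 6->5, 4->4, 1->1, 19->10, 7->6
rank(y): 11->6, 4->3, 20->11, 16->10, 6->4, 15->9, 7->5, 1->1, 3->2, 13->8, 12->7
Step 2: d_i = R_x(i) - R_y(i); compute d_i^2.
  (2-6)^2=16, (11-3)^2=64, (7-11)^2=16, (9-10)^2=1, (3-4)^2=1, (8-9)^2=1, (5-5)^2=0, (4-1)^2=9, (1-2)^2=1, (10-8)^2=4, (6-7)^2=1
sum(d^2) = 114.
Step 3: rho = 1 - 6*114 / (11*(11^2 - 1)) = 1 - 684/1320 = 0.481818.
Step 4: Under H0, t = rho * sqrt((n-2)/(1-rho^2)) = 1.6496 ~ t(9).
Step 5: Two-sided p-value from the t-distribution with 9 df = 0.133434.
Step 6: alpha = 0.05. fail to reject H0.

rho = 0.4818, p = 0.133434, fail to reject H0 at alpha = 0.05.


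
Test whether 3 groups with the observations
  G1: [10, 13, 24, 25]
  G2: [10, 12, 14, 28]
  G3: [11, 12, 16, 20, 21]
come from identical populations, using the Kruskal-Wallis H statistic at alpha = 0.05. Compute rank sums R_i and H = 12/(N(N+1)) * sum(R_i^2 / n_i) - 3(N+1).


Step 1: Combine all N = 13 observations and assign midranks.
sorted (value, group, rank): (10,G1,1.5), (10,G2,1.5), (11,G3,3), (12,G2,4.5), (12,G3,4.5), (13,G1,6), (14,G2,7), (16,G3,8), (20,G3,9), (21,G3,10), (24,G1,11), (25,G1,12), (28,G2,13)
Step 2: Sum ranks within each group.
R_1 = 30.5 (n_1 = 4)
R_2 = 26 (n_2 = 4)
R_3 = 34.5 (n_3 = 5)
Step 3: H = 12/(N(N+1)) * sum(R_i^2/n_i) - 3(N+1)
     = 12/(13*14) * (30.5^2/4 + 26^2/4 + 34.5^2/5) - 3*14
     = 0.065934 * 639.612 - 42
     = 0.172253.
Step 4: Ties present; correction factor C = 1 - 12/(13^3 - 13) = 0.994505. Corrected H = 0.172253 / 0.994505 = 0.173204.
Step 5: Under H0, H ~ chi^2(2); p-value = 0.917042.
Step 6: alpha = 0.05. fail to reject H0.

H = 0.1732, df = 2, p = 0.917042, fail to reject H0.


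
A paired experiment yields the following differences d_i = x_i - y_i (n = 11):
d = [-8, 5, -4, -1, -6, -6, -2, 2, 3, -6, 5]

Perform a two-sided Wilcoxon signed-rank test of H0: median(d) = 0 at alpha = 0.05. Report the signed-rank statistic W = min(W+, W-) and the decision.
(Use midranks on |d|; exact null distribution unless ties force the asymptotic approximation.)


Step 1: Drop any zero differences (none here) and take |d_i|.
|d| = [8, 5, 4, 1, 6, 6, 2, 2, 3, 6, 5]
Step 2: Midrank |d_i| (ties get averaged ranks).
ranks: |8|->11, |5|->6.5, |4|->5, |1|->1, |6|->9, |6|->9, |2|->2.5, |2|->2.5, |3|->4, |6|->9, |5|->6.5
Step 3: Attach original signs; sum ranks with positive sign and with negative sign.
W+ = 6.5 + 2.5 + 4 + 6.5 = 19.5
W- = 11 + 5 + 1 + 9 + 9 + 2.5 + 9 = 46.5
(Check: W+ + W- = 66 should equal n(n+1)/2 = 66.)
Step 4: Test statistic W = min(W+, W-) = 19.5.
Step 5: Ties in |d|, so use the tie-corrected normal approximation.
        E[W] = n(n+1)/4 = 11*12/4 = 33.
        Tie groups: |d|=2 (t=2), |d|=5 (t=2), |d|=6 (t=3); sum(t^3 - t) = 36.
        Var[W] = n(n+1)(2n+1)/24 - sum(t^3-t)/48 = 3036/24 - 36/48 = 125.75.
        z = (W - E[W]) / sqrt(Var[W]) = (19.5 - 33) / 11.2138 = -1.2039.
        Two-sided p = 2*Phi(z) = 0.228640.
Step 6: alpha = 0.05. fail to reject H0.

W+ = 19.5, W- = 46.5, W = min = 19.5, p = 0.228640, fail to reject H0.


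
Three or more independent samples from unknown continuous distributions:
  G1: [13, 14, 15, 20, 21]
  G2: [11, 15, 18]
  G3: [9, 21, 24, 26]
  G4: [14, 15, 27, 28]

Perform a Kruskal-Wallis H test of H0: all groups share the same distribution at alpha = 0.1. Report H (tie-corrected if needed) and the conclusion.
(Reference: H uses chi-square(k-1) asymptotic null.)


Step 1: Combine all N = 16 observations and assign midranks.
sorted (value, group, rank): (9,G3,1), (11,G2,2), (13,G1,3), (14,G1,4.5), (14,G4,4.5), (15,G1,7), (15,G2,7), (15,G4,7), (18,G2,9), (20,G1,10), (21,G1,11.5), (21,G3,11.5), (24,G3,13), (26,G3,14), (27,G4,15), (28,G4,16)
Step 2: Sum ranks within each group.
R_1 = 36 (n_1 = 5)
R_2 = 18 (n_2 = 3)
R_3 = 39.5 (n_3 = 4)
R_4 = 42.5 (n_4 = 4)
Step 3: H = 12/(N(N+1)) * sum(R_i^2/n_i) - 3(N+1)
     = 12/(16*17) * (36^2/5 + 18^2/3 + 39.5^2/4 + 42.5^2/4) - 3*17
     = 0.044118 * 1208.83 - 51
     = 2.330515.
Step 4: Ties present; correction factor C = 1 - 36/(16^3 - 16) = 0.991176. Corrected H = 2.330515 / 0.991176 = 2.351261.
Step 5: Under H0, H ~ chi^2(3); p-value = 0.502772.
Step 6: alpha = 0.1. fail to reject H0.

H = 2.3513, df = 3, p = 0.502772, fail to reject H0.


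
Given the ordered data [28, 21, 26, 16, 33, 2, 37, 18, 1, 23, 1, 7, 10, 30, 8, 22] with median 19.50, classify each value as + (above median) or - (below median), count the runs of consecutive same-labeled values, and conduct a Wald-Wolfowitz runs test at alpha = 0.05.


Step 1: Compute median = 19.50; label A = above, B = below.
Labels in order: AAABABABBABBBABA  (n_A = 8, n_B = 8)
Step 2: Count runs R = 11.
Step 3: Under H0 (random ordering), E[R] = 2*n_A*n_B/(n_A+n_B) + 1 = 2*8*8/16 + 1 = 9.0000.
        Var[R] = 2*n_A*n_B*(2*n_A*n_B - n_A - n_B) / ((n_A+n_B)^2 * (n_A+n_B-1)) = 14336/3840 = 3.7333.
        SD[R] = 1.9322.
Step 4: Continuity-corrected z = (R - 0.5 - E[R]) / SD[R] = (11 - 0.5 - 9.0000) / 1.9322 = 0.7763.
Step 5: Two-sided p-value via normal approximation = 2*(1 - Phi(|z|)) = 0.437558.
Step 6: alpha = 0.05. fail to reject H0.

R = 11, z = 0.7763, p = 0.437558, fail to reject H0.


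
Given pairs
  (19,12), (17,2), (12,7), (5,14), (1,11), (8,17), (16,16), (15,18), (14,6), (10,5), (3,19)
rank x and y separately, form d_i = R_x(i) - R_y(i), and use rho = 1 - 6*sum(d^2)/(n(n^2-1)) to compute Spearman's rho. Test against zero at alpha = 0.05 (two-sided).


Step 1: Rank x and y separately (midranks; no ties here).
rank(x): 19->11, 17->10, 12->6, 5->3, 1->1, 8->4, 16->9, 15->8, 14->7, 10->5, 3->2
rank(y): 12->6, 2->1, 7->4, 14->7, 11->5, 17->9, 16->8, 18->10, 6->3, 5->2, 19->11
Step 2: d_i = R_x(i) - R_y(i); compute d_i^2.
  (11-6)^2=25, (10-1)^2=81, (6-4)^2=4, (3-7)^2=16, (1-5)^2=16, (4-9)^2=25, (9-8)^2=1, (8-10)^2=4, (7-3)^2=16, (5-2)^2=9, (2-11)^2=81
sum(d^2) = 278.
Step 3: rho = 1 - 6*278 / (11*(11^2 - 1)) = 1 - 1668/1320 = -0.263636.
Step 4: Under H0, t = rho * sqrt((n-2)/(1-rho^2)) = -0.8199 ~ t(9).
Step 5: Two-sided p-value from the t-distribution with 9 df = 0.433441.
Step 6: alpha = 0.05. fail to reject H0.

rho = -0.2636, p = 0.433441, fail to reject H0 at alpha = 0.05.


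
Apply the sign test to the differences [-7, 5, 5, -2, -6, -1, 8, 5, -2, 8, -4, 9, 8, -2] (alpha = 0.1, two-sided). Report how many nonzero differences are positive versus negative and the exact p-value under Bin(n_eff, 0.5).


Step 1: Discard zero differences. Original n = 14; n_eff = number of nonzero differences = 14.
Nonzero differences (with sign): -7, +5, +5, -2, -6, -1, +8, +5, -2, +8, -4, +9, +8, -2
Step 2: Count signs: positive = 7, negative = 7.
Step 3: Under H0: P(positive) = 0.5, so the number of positives S ~ Bin(14, 0.5).
Step 4: Two-sided exact p-value = sum of Bin(14,0.5) probabilities at or below the observed probability = 1.000000.
Step 5: alpha = 0.1. fail to reject H0.

n_eff = 14, pos = 7, neg = 7, p = 1.000000, fail to reject H0.


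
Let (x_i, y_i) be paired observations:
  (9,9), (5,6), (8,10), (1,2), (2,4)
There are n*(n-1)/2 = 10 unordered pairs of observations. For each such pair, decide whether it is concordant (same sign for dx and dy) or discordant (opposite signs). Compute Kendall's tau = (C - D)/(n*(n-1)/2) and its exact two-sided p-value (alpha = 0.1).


Step 1: Enumerate the 10 unordered pairs (i,j) with i<j and classify each by sign(x_j-x_i) * sign(y_j-y_i).
  (1,2):dx=-4,dy=-3->C; (1,3):dx=-1,dy=+1->D; (1,4):dx=-8,dy=-7->C; (1,5):dx=-7,dy=-5->C
  (2,3):dx=+3,dy=+4->C; (2,4):dx=-4,dy=-4->C; (2,5):dx=-3,dy=-2->C; (3,4):dx=-7,dy=-8->C
  (3,5):dx=-6,dy=-6->C; (4,5):dx=+1,dy=+2->C
Step 2: C = 9, D = 1, total pairs = 10.
Step 3: tau = (C - D)/(n(n-1)/2) = (9 - 1)/10 = 0.800000.
Step 4: Exact two-sided p-value (enumerate n! = 120 permutations of y under H0): p = 0.083333.
Step 5: alpha = 0.1. reject H0.

tau_b = 0.8000 (C=9, D=1), p = 0.083333, reject H0.


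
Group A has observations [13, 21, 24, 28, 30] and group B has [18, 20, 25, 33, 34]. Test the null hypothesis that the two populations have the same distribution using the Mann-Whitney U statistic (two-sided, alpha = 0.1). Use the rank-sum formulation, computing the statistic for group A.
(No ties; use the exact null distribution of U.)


Step 1: Combine and sort all 10 observations; assign midranks.
sorted (value, group): (13,X), (18,Y), (20,Y), (21,X), (24,X), (25,Y), (28,X), (30,X), (33,Y), (34,Y)
ranks: 13->1, 18->2, 20->3, 21->4, 24->5, 25->6, 28->7, 30->8, 33->9, 34->10
Step 2: Rank sum for X: R1 = 1 + 4 + 5 + 7 + 8 = 25.
Step 3: U_X = R1 - n1(n1+1)/2 = 25 - 5*6/2 = 25 - 15 = 10.
       U_Y = n1*n2 - U_X = 25 - 10 = 15.
Step 4: No ties, so the exact null distribution of U (based on enumerating the C(10,5) = 252 equally likely rank assignments) gives the two-sided p-value.
Step 5: p-value = 0.690476; compare to alpha = 0.1. fail to reject H0.

U_X = 10, p = 0.690476, fail to reject H0 at alpha = 0.1.


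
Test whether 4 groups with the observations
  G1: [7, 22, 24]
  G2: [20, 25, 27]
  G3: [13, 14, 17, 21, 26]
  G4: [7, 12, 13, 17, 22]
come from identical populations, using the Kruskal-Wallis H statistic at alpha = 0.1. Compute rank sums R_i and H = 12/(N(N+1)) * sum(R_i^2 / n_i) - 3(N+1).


Step 1: Combine all N = 16 observations and assign midranks.
sorted (value, group, rank): (7,G1,1.5), (7,G4,1.5), (12,G4,3), (13,G3,4.5), (13,G4,4.5), (14,G3,6), (17,G3,7.5), (17,G4,7.5), (20,G2,9), (21,G3,10), (22,G1,11.5), (22,G4,11.5), (24,G1,13), (25,G2,14), (26,G3,15), (27,G2,16)
Step 2: Sum ranks within each group.
R_1 = 26 (n_1 = 3)
R_2 = 39 (n_2 = 3)
R_3 = 43 (n_3 = 5)
R_4 = 28 (n_4 = 5)
Step 3: H = 12/(N(N+1)) * sum(R_i^2/n_i) - 3(N+1)
     = 12/(16*17) * (26^2/3 + 39^2/3 + 43^2/5 + 28^2/5) - 3*17
     = 0.044118 * 1258.93 - 51
     = 4.541176.
Step 4: Ties present; correction factor C = 1 - 24/(16^3 - 16) = 0.994118. Corrected H = 4.541176 / 0.994118 = 4.568047.
Step 5: Under H0, H ~ chi^2(3); p-value = 0.206300.
Step 6: alpha = 0.1. fail to reject H0.

H = 4.5680, df = 3, p = 0.206300, fail to reject H0.


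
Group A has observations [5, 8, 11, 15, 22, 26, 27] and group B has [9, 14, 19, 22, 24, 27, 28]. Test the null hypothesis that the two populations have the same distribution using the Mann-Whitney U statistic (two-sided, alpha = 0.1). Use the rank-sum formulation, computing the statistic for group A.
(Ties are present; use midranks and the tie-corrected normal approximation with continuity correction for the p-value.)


Step 1: Combine and sort all 14 observations; assign midranks.
sorted (value, group): (5,X), (8,X), (9,Y), (11,X), (14,Y), (15,X), (19,Y), (22,X), (22,Y), (24,Y), (26,X), (27,X), (27,Y), (28,Y)
ranks: 5->1, 8->2, 9->3, 11->4, 14->5, 15->6, 19->7, 22->8.5, 22->8.5, 24->10, 26->11, 27->12.5, 27->12.5, 28->14
Step 2: Rank sum for X: R1 = 1 + 2 + 4 + 6 + 8.5 + 11 + 12.5 = 45.
Step 3: U_X = R1 - n1(n1+1)/2 = 45 - 7*8/2 = 45 - 28 = 17.
       U_Y = n1*n2 - U_X = 49 - 17 = 32.
Step 4: Ties are present, so use the tie-corrected normal approximation (with continuity correction) for the p-value.
Step 5: p-value = 0.370039; compare to alpha = 0.1. fail to reject H0.

U_X = 17, p = 0.370039, fail to reject H0 at alpha = 0.1.


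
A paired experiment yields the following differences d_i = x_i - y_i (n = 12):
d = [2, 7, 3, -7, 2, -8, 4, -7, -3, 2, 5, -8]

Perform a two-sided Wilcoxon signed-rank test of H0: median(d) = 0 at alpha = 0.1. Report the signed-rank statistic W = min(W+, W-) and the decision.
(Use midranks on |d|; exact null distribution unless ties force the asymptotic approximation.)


Step 1: Drop any zero differences (none here) and take |d_i|.
|d| = [2, 7, 3, 7, 2, 8, 4, 7, 3, 2, 5, 8]
Step 2: Midrank |d_i| (ties get averaged ranks).
ranks: |2|->2, |7|->9, |3|->4.5, |7|->9, |2|->2, |8|->11.5, |4|->6, |7|->9, |3|->4.5, |2|->2, |5|->7, |8|->11.5
Step 3: Attach original signs; sum ranks with positive sign and with negative sign.
W+ = 2 + 9 + 4.5 + 2 + 6 + 2 + 7 = 32.5
W- = 9 + 11.5 + 9 + 4.5 + 11.5 = 45.5
(Check: W+ + W- = 78 should equal n(n+1)/2 = 78.)
Step 4: Test statistic W = min(W+, W-) = 32.5.
Step 5: Ties in |d|, so use the tie-corrected normal approximation.
        E[W] = n(n+1)/4 = 12*13/4 = 39.
        Tie groups: |d|=2 (t=3), |d|=3 (t=2), |d|=7 (t=3), |d|=8 (t=2); sum(t^3 - t) = 60.
        Var[W] = n(n+1)(2n+1)/24 - sum(t^3-t)/48 = 3900/24 - 60/48 = 161.25.
        z = (W - E[W]) / sqrt(Var[W]) = (32.5 - 39) / 12.6984 = -0.5119.
        Two-sided p = 2*Phi(z) = 0.608739.
Step 6: alpha = 0.1. fail to reject H0.

W+ = 32.5, W- = 45.5, W = min = 32.5, p = 0.608739, fail to reject H0.


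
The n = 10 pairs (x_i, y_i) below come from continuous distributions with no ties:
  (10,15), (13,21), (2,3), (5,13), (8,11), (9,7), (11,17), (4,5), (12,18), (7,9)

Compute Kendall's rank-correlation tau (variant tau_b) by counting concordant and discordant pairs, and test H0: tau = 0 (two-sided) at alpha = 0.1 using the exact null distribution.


Step 1: Enumerate the 45 unordered pairs (i,j) with i<j and classify each by sign(x_j-x_i) * sign(y_j-y_i).
  (1,2):dx=+3,dy=+6->C; (1,3):dx=-8,dy=-12->C; (1,4):dx=-5,dy=-2->C; (1,5):dx=-2,dy=-4->C
  (1,6):dx=-1,dy=-8->C; (1,7):dx=+1,dy=+2->C; (1,8):dx=-6,dy=-10->C; (1,9):dx=+2,dy=+3->C
  (1,10):dx=-3,dy=-6->C; (2,3):dx=-11,dy=-18->C; (2,4):dx=-8,dy=-8->C; (2,5):dx=-5,dy=-10->C
  (2,6):dx=-4,dy=-14->C; (2,7):dx=-2,dy=-4->C; (2,8):dx=-9,dy=-16->C; (2,9):dx=-1,dy=-3->C
  (2,10):dx=-6,dy=-12->C; (3,4):dx=+3,dy=+10->C; (3,5):dx=+6,dy=+8->C; (3,6):dx=+7,dy=+4->C
  (3,7):dx=+9,dy=+14->C; (3,8):dx=+2,dy=+2->C; (3,9):dx=+10,dy=+15->C; (3,10):dx=+5,dy=+6->C
  (4,5):dx=+3,dy=-2->D; (4,6):dx=+4,dy=-6->D; (4,7):dx=+6,dy=+4->C; (4,8):dx=-1,dy=-8->C
  (4,9):dx=+7,dy=+5->C; (4,10):dx=+2,dy=-4->D; (5,6):dx=+1,dy=-4->D; (5,7):dx=+3,dy=+6->C
  (5,8):dx=-4,dy=-6->C; (5,9):dx=+4,dy=+7->C; (5,10):dx=-1,dy=-2->C; (6,7):dx=+2,dy=+10->C
  (6,8):dx=-5,dy=-2->C; (6,9):dx=+3,dy=+11->C; (6,10):dx=-2,dy=+2->D; (7,8):dx=-7,dy=-12->C
  (7,9):dx=+1,dy=+1->C; (7,10):dx=-4,dy=-8->C; (8,9):dx=+8,dy=+13->C; (8,10):dx=+3,dy=+4->C
  (9,10):dx=-5,dy=-9->C
Step 2: C = 40, D = 5, total pairs = 45.
Step 3: tau = (C - D)/(n(n-1)/2) = (40 - 5)/45 = 0.777778.
Step 4: Exact two-sided p-value (enumerate n! = 3628800 permutations of y under H0): p = 0.000946.
Step 5: alpha = 0.1. reject H0.

tau_b = 0.7778 (C=40, D=5), p = 0.000946, reject H0.


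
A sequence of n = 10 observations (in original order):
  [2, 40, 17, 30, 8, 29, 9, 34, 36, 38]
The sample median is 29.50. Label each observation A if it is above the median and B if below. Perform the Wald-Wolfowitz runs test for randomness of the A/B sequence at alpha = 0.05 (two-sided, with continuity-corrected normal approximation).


Step 1: Compute median = 29.50; label A = above, B = below.
Labels in order: BABABBBAAA  (n_A = 5, n_B = 5)
Step 2: Count runs R = 6.
Step 3: Under H0 (random ordering), E[R] = 2*n_A*n_B/(n_A+n_B) + 1 = 2*5*5/10 + 1 = 6.0000.
        Var[R] = 2*n_A*n_B*(2*n_A*n_B - n_A - n_B) / ((n_A+n_B)^2 * (n_A+n_B-1)) = 2000/900 = 2.2222.
        SD[R] = 1.4907.
Step 4: R = E[R], so z = 0 with no continuity correction.
Step 5: Two-sided p-value via normal approximation = 2*(1 - Phi(|z|)) = 1.000000.
Step 6: alpha = 0.05. fail to reject H0.

R = 6, z = 0.0000, p = 1.000000, fail to reject H0.


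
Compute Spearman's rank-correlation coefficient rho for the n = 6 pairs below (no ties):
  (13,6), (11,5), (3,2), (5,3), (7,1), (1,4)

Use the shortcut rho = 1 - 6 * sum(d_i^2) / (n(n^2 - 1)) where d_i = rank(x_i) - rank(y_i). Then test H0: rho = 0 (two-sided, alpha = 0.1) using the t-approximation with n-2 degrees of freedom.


Step 1: Rank x and y separately (midranks; no ties here).
rank(x): 13->6, 11->5, 3->2, 5->3, 7->4, 1->1
rank(y): 6->6, 5->5, 2->2, 3->3, 1->1, 4->4
Step 2: d_i = R_x(i) - R_y(i); compute d_i^2.
  (6-6)^2=0, (5-5)^2=0, (2-2)^2=0, (3-3)^2=0, (4-1)^2=9, (1-4)^2=9
sum(d^2) = 18.
Step 3: rho = 1 - 6*18 / (6*(6^2 - 1)) = 1 - 108/210 = 0.485714.
Step 4: Under H0, t = rho * sqrt((n-2)/(1-rho^2)) = 1.1113 ~ t(4).
Step 5: Two-sided p-value from the t-distribution with 4 df = 0.328723.
Step 6: alpha = 0.1. fail to reject H0.

rho = 0.4857, p = 0.328723, fail to reject H0 at alpha = 0.1.


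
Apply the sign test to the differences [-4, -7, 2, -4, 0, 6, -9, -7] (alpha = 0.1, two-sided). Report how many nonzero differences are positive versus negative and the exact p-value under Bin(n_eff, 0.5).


Step 1: Discard zero differences. Original n = 8; n_eff = number of nonzero differences = 7.
Nonzero differences (with sign): -4, -7, +2, -4, +6, -9, -7
Step 2: Count signs: positive = 2, negative = 5.
Step 3: Under H0: P(positive) = 0.5, so the number of positives S ~ Bin(7, 0.5).
Step 4: Two-sided exact p-value = sum of Bin(7,0.5) probabilities at or below the observed probability = 0.453125.
Step 5: alpha = 0.1. fail to reject H0.

n_eff = 7, pos = 2, neg = 5, p = 0.453125, fail to reject H0.


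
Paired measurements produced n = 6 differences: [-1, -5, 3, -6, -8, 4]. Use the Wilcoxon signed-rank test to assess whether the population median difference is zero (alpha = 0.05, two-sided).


Step 1: Drop any zero differences (none here) and take |d_i|.
|d| = [1, 5, 3, 6, 8, 4]
Step 2: Midrank |d_i| (ties get averaged ranks).
ranks: |1|->1, |5|->4, |3|->2, |6|->5, |8|->6, |4|->3
Step 3: Attach original signs; sum ranks with positive sign and with negative sign.
W+ = 2 + 3 = 5
W- = 1 + 4 + 5 + 6 = 16
(Check: W+ + W- = 21 should equal n(n+1)/2 = 21.)
Step 4: Test statistic W = min(W+, W-) = 5.
Step 5: No ties, so the exact null distribution over the 2^6 = 64 sign assignments gives the two-sided p-value = 0.312500.
Step 6: alpha = 0.05. fail to reject H0.

W+ = 5, W- = 16, W = min = 5, p = 0.312500, fail to reject H0.
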